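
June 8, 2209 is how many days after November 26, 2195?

Nov 26, 2195 → Nov 26, 2196: 366 days (Feb 29, 2196 is in that span).
Nov 26, 2196 → Nov 26, 2197: 365 days.
Nov 26, 2197 → Nov 26, 2198: 365 days.
Nov 26, 2198 → Nov 26, 2199: 365 days.
Nov 26, 2199 → Nov 26, 2200: 365 days.
Nov 26, 2200 → Nov 26, 2201: 365 days.
Nov 26, 2201 → Nov 26, 2202: 365 days.
Nov 26, 2202 → Nov 26, 2203: 365 days.
Nov 26, 2203 → Nov 26, 2204: 366 days (Feb 29, 2204 is in that span).
Nov 26, 2204 → Nov 26, 2205: 365 days.
Nov 26, 2205 → Nov 26, 2206: 365 days.
Nov 26, 2206 → Nov 26, 2207: 365 days.
Nov 26, 2207 → Nov 26, 2208: 366 days (Feb 29, 2208 is in that span).
Nov 26, 2208 → Dec 26, 2208: 30 days (November has 30).
Dec 26, 2208 → Jan 26, 2209: 31 days (December has 31).
Jan 26, 2209 → Feb 26, 2209: 31 days (January has 31).
Feb 26, 2209 → Mar 26, 2209: 28 days (February has 28).
Mar 26, 2209 → Apr 26, 2209: 31 days (March has 31).
Apr 26, 2209 → May 26, 2209: 30 days (April has 30).
May 26, 2209 → Jun 8, 2209: 13 days.
Total: 4942 days.

4942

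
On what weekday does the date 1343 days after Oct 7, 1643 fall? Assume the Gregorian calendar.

First find the weekday of Oct 7, 1643. Doomsday rule: the anchor day for the 1600s is Tuesday. For year 43: 43÷12 = 3 r 7, and 7÷4 = 1, so 3+7+1 = 11.
Tuesday + 11 ≡ Saturday — that's 1643's doomsday.
In October the doomsday date is Oct 10.
Oct 7 is 3 days before Oct 10; 3 mod 7 = 3, so Saturday − 3 = Wednesday.
1343 mod 7 = 6, so 1343 days after a Wednesday is Wednesday + 6 = Tuesday.

Tuesday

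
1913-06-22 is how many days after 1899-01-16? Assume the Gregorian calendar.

5270

Jan 16, 1899 → Jan 16, 1900: 365 days.
Jan 16, 1900 → Jan 16, 1901: 365 days.
Jan 16, 1901 → Jan 16, 1902: 365 days.
Jan 16, 1902 → Jan 16, 1903: 365 days.
Jan 16, 1903 → Jan 16, 1904: 365 days.
Jan 16, 1904 → Jan 16, 1905: 366 days (Feb 29, 1904 is in that span).
Jan 16, 1905 → Jan 16, 1906: 365 days.
Jan 16, 1906 → Jan 16, 1907: 365 days.
Jan 16, 1907 → Jan 16, 1908: 365 days.
Jan 16, 1908 → Jan 16, 1909: 366 days (Feb 29, 1908 is in that span).
Jan 16, 1909 → Jan 16, 1910: 365 days.
Jan 16, 1910 → Jan 16, 1911: 365 days.
Jan 16, 1911 → Jan 16, 1912: 365 days.
Jan 16, 1912 → Jan 16, 1913: 366 days (Feb 29, 1912 is in that span).
Jan 16, 1913 → Feb 16, 1913: 31 days (January has 31).
Feb 16, 1913 → Mar 16, 1913: 28 days (February has 28).
Mar 16, 1913 → Apr 16, 1913: 31 days (March has 31).
Apr 16, 1913 → May 16, 1913: 30 days (April has 30).
May 16, 1913 → Jun 16, 1913: 31 days (May has 31).
Jun 16, 1913 → Jun 22, 1913: 6 days.
Total: 5270 days.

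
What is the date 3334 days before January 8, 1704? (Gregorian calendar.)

−365 (one year) → Jan 8, 1703 (2969 left).
−365 (one year) → Jan 8, 1702 (2604 left).
−365 (one year) → Jan 8, 1701 (2239 left).
−365 (one year) → Jan 8, 1700 (1874 left).
−365 (one year) → Jan 8, 1699 (1509 left).
−365 (one year) → Jan 8, 1698 (1144 left).
−365 (one year) → Jan 8, 1697 (779 left).
−366 (one year; includes Feb 29, 1696) → Jan 8, 1696 (413 left).
−365 (one year) → Jan 8, 1695 (48 left).
−8 → Dec 31, 1694 (end of Dec, 31 days; 40 left).
−31 → Nov 30, 1694 (end of Nov, 30 days; 9 left).
−9 → Nov 21, 1694.

November 21, 1694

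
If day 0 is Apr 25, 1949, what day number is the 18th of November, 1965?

Apr 25, 1949 → Apr 25, 1950: 365 days.
Apr 25, 1950 → Apr 25, 1951: 365 days.
Apr 25, 1951 → Apr 25, 1952: 366 days (Feb 29, 1952 is in that span).
Apr 25, 1952 → Apr 25, 1953: 365 days.
Apr 25, 1953 → Apr 25, 1954: 365 days.
Apr 25, 1954 → Apr 25, 1955: 365 days.
Apr 25, 1955 → Apr 25, 1956: 366 days (Feb 29, 1956 is in that span).
Apr 25, 1956 → Apr 25, 1957: 365 days.
Apr 25, 1957 → Apr 25, 1958: 365 days.
Apr 25, 1958 → Apr 25, 1959: 365 days.
Apr 25, 1959 → Apr 25, 1960: 366 days (Feb 29, 1960 is in that span).
Apr 25, 1960 → Apr 25, 1961: 365 days.
Apr 25, 1961 → Apr 25, 1962: 365 days.
Apr 25, 1962 → Apr 25, 1963: 365 days.
Apr 25, 1963 → Apr 25, 1964: 366 days (Feb 29, 1964 is in that span).
Apr 25, 1964 → Apr 25, 1965: 365 days.
Apr 25, 1965 → May 25, 1965: 30 days (April has 30).
May 25, 1965 → Jun 25, 1965: 31 days (May has 31).
Jun 25, 1965 → Jul 25, 1965: 30 days (June has 30).
Jul 25, 1965 → Aug 25, 1965: 31 days (July has 31).
Aug 25, 1965 → Sep 25, 1965: 31 days (August has 31).
Sep 25, 1965 → Oct 25, 1965: 30 days (September has 30).
Oct 25, 1965 → Nov 18, 1965: 24 days.
Total: 6051 days.

6051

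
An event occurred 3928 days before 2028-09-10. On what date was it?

December 9, 2017

−366 (one year; includes Feb 29, 2028) → Sep 10, 2027 (3562 left).
−365 (one year) → Sep 10, 2026 (3197 left).
−365 (one year) → Sep 10, 2025 (2832 left).
−365 (one year) → Sep 10, 2024 (2467 left).
−366 (one year; includes Feb 29, 2024) → Sep 10, 2023 (2101 left).
−365 (one year) → Sep 10, 2022 (1736 left).
−365 (one year) → Sep 10, 2021 (1371 left).
−365 (one year) → Sep 10, 2020 (1006 left).
−366 (one year; includes Feb 29, 2020) → Sep 10, 2019 (640 left).
−365 (one year) → Sep 10, 2018 (275 left).
−10 → Aug 31, 2018 (end of Aug, 31 days; 265 left).
−31 → Jul 31, 2018 (end of Jul, 31 days; 234 left).
−31 → Jun 30, 2018 (end of Jun, 30 days; 203 left).
−30 → May 31, 2018 (end of May, 31 days; 173 left).
−31 → Apr 30, 2018 (end of Apr, 30 days; 142 left).
−30 → Mar 31, 2018 (end of Mar, 31 days; 112 left).
−31 → Feb 28, 2018 (end of Feb, 28 days; 81 left).
−28 → Jan 31, 2018 (end of Jan, 31 days; 53 left).
−31 → Dec 31, 2017 (end of Dec, 31 days; 22 left).
−22 → Dec 9, 2017.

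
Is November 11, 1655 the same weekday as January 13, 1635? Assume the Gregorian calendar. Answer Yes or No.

No

From Jan 13, 1635 to Nov 11, 1655 is 7607 days.
7607 mod 7 = 5, so they are different weekdays.
(Jan 13, 1635 is a Saturday; Nov 11, 1655 is a Thursday.)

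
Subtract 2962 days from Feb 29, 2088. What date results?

January 20, 2080

−366 (one year; includes Feb 29, 2088) → Feb 28, 2087 (2596 left).
−365 (one year) → Feb 28, 2086 (2231 left).
−365 (one year) → Feb 28, 2085 (1866 left).
−366 (one year; includes Feb 29, 2084) → Feb 28, 2084 (1500 left).
−365 (one year) → Feb 28, 2083 (1135 left).
−365 (one year) → Feb 28, 2082 (770 left).
−365 (one year) → Feb 28, 2081 (405 left).
−366 (one year; includes Feb 29, 2080) → Feb 28, 2080 (39 left).
−28 → Jan 31, 2080 (end of Jan, 31 days; 11 left).
−11 → Jan 20, 2080.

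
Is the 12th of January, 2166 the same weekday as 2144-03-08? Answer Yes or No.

From Mar 8, 2144 to Jan 12, 2166 is 7980 days.
7980 mod 7 = 0, so they are the same weekday.
(Mar 8, 2144 is a Sunday; Jan 12, 2166 is a Sunday.)

Yes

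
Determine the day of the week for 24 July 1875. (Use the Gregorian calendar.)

Saturday

Doomsday rule: the anchor day for the 1800s is Friday. For year 75: 75÷12 = 6 r 3, and 3÷4 = 0, so 6+3+0 = 9.
Friday + 9 ≡ Sunday — that's 1875's doomsday.
In July the doomsday date is Jul 11.
Jul 24 is 13 days after Jul 11; 13 mod 7 = 6, so Sunday + 6 = Saturday.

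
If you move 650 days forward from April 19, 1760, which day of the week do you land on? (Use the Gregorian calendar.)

Apr 19, 1760 is a Saturday.
650 mod 7 = 6, so 650 days after a Saturday is Saturday + 6 = Friday.

Friday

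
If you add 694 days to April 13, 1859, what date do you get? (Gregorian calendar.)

+366 (one year; includes Feb 29, 1860) → Apr 13, 1860 (328 left).
Apr has 30 days: +18 → May 1, 1860 (310 left).
May has 31 days: +31 → Jun 1, 1860 (279 left).
Jun has 30 days: +30 → Jul 1, 1860 (249 left).
Jul has 31 days: +31 → Aug 1, 1860 (218 left).
Aug has 31 days: +31 → Sep 1, 1860 (187 left).
Sep has 30 days: +30 → Oct 1, 1860 (157 left).
Oct has 31 days: +31 → Nov 1, 1860 (126 left).
Nov has 30 days: +30 → Dec 1, 1860 (96 left).
Dec has 31 days: +31 → Jan 1, 1861 (65 left).
Jan has 31 days: +31 → Feb 1, 1861 (34 left).
Feb has 28 days: +28 → Mar 1, 1861 (6 left).
+6 → Mar 7, 1861.

March 7, 1861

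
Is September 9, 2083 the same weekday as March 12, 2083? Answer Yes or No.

From Mar 12, 2083 to Sep 9, 2083 is 181 days.
181 mod 7 = 6, so they are different weekdays.
(Mar 12, 2083 is a Friday; Sep 9, 2083 is a Thursday.)

No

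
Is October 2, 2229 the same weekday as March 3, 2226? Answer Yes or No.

Yes

From Mar 3, 2226 to Oct 2, 2229 is 1309 days.
1309 mod 7 = 0, so they are the same weekday.
(Mar 3, 2226 is a Friday; Oct 2, 2229 is a Friday.)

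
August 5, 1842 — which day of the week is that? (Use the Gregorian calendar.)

Friday

Doomsday rule: the anchor day for the 1800s is Friday. For year 42: 42÷12 = 3 r 6, and 6÷4 = 1, so 3+6+1 = 10.
Friday + 10 ≡ Monday — that's 1842's doomsday.
In August the doomsday date is Aug 8.
Aug 5 is 3 days before Aug 8; 3 mod 7 = 3, so Monday − 3 = Friday.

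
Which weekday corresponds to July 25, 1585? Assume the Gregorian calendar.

Thursday

Doomsday rule: the anchor day for the 1500s is Wednesday. For year 85: 85÷12 = 7 r 1, and 1÷4 = 0, so 7+1+0 = 8.
Wednesday + 8 ≡ Thursday — that's 1585's doomsday.
In July the doomsday date is Jul 11.
Jul 25 is 14 days after Jul 11; 14 mod 7 = 0, so Thursday + 0 = Thursday.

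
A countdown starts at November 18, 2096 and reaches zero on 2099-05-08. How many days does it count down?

Nov 18, 2096 → Nov 18, 2097: 365 days.
Nov 18, 2097 → Nov 18, 2098: 365 days.
Nov 18, 2098 → Dec 18, 2098: 30 days (November has 30).
Dec 18, 2098 → Jan 18, 2099: 31 days (December has 31).
Jan 18, 2099 → Feb 18, 2099: 31 days (January has 31).
Feb 18, 2099 → Mar 18, 2099: 28 days (February has 28).
Mar 18, 2099 → Apr 18, 2099: 31 days (March has 31).
Apr 18, 2099 → May 8, 2099: 20 days.
Total: 901 days.

901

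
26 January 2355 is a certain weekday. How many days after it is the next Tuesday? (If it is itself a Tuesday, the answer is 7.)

Jan 26, 2355 is a Wednesday.
From Wednesday to the next Tuesday is 6 days.

6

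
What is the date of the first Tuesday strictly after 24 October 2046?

Oct 24, 2046 is a Wednesday.
From Wednesday to the next Tuesday is 6 days.
Oct 24, 2046 + 6 = Oct 30, 2046.

October 30, 2046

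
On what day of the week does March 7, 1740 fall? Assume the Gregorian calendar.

Monday

Doomsday rule: the anchor day for the 1700s is Sunday. For year 40: 40÷12 = 3 r 4, and 4÷4 = 1, so 3+4+1 = 8.
Sunday + 8 ≡ Monday — that's 1740's doomsday.
In March the doomsday date is Mar 14.
Mar 7 is 7 days before Mar 14; 7 mod 7 = 0, so Monday − 0 = Monday.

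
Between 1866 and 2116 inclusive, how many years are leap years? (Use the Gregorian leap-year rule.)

Multiples of 4 in [1866,2116]: 63.
Of those, multiples of 100: 3 (not leap unless ÷400).
Multiples of 400: 1.
Leap years = 63 − 3 + 1 = 61.

61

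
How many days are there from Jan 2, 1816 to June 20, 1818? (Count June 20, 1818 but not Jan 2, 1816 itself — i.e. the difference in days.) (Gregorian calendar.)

900

Jan 2, 1816 → Jan 2, 1817: 366 days (Feb 29, 1816 is in that span).
Jan 2, 1817 → Jan 2, 1818: 365 days.
Jan 2, 1818 → Feb 2, 1818: 31 days (January has 31).
Feb 2, 1818 → Mar 2, 1818: 28 days (February has 28).
Mar 2, 1818 → Apr 2, 1818: 31 days (March has 31).
Apr 2, 1818 → May 2, 1818: 30 days (April has 30).
May 2, 1818 → Jun 2, 1818: 31 days (May has 31).
Jun 2, 1818 → Jun 20, 1818: 18 days.
Total: 900 days.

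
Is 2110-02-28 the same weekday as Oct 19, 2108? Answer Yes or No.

Yes

From Oct 19, 2108 to Feb 28, 2110 is 497 days.
497 mod 7 = 0, so they are the same weekday.
(Oct 19, 2108 is a Friday; Feb 28, 2110 is a Friday.)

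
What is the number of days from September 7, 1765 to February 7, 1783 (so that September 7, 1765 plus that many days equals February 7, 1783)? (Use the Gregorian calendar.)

6362

Sep 7, 1765 → Sep 7, 1766: 365 days.
Sep 7, 1766 → Sep 7, 1767: 365 days.
Sep 7, 1767 → Sep 7, 1768: 366 days (Feb 29, 1768 is in that span).
Sep 7, 1768 → Sep 7, 1769: 365 days.
Sep 7, 1769 → Sep 7, 1770: 365 days.
Sep 7, 1770 → Sep 7, 1771: 365 days.
Sep 7, 1771 → Sep 7, 1772: 366 days (Feb 29, 1772 is in that span).
Sep 7, 1772 → Sep 7, 1773: 365 days.
Sep 7, 1773 → Sep 7, 1774: 365 days.
Sep 7, 1774 → Sep 7, 1775: 365 days.
Sep 7, 1775 → Sep 7, 1776: 366 days (Feb 29, 1776 is in that span).
Sep 7, 1776 → Sep 7, 1777: 365 days.
Sep 7, 1777 → Sep 7, 1778: 365 days.
Sep 7, 1778 → Sep 7, 1779: 365 days.
Sep 7, 1779 → Sep 7, 1780: 366 days (Feb 29, 1780 is in that span).
Sep 7, 1780 → Sep 7, 1781: 365 days.
Sep 7, 1781 → Sep 7, 1782: 365 days.
Sep 7, 1782 → Oct 7, 1782: 30 days (September has 30).
Oct 7, 1782 → Nov 7, 1782: 31 days (October has 31).
Nov 7, 1782 → Dec 7, 1782: 30 days (November has 30).
Dec 7, 1782 → Jan 7, 1783: 31 days (December has 31).
Jan 7, 1783 → Feb 7, 1783: 31 days.
Total: 6362 days.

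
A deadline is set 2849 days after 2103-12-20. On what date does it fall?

October 8, 2111

+366 (one year; includes Feb 29, 2104) → Dec 20, 2104 (2483 left).
+365 (one year) → Dec 20, 2105 (2118 left).
+365 (one year) → Dec 20, 2106 (1753 left).
+365 (one year) → Dec 20, 2107 (1388 left).
+366 (one year; includes Feb 29, 2108) → Dec 20, 2108 (1022 left).
+365 (one year) → Dec 20, 2109 (657 left).
+365 (one year) → Dec 20, 2110 (292 left).
Dec has 31 days: +12 → Jan 1, 2111 (280 left).
Jan has 31 days: +31 → Feb 1, 2111 (249 left).
Feb has 28 days: +28 → Mar 1, 2111 (221 left).
Mar has 31 days: +31 → Apr 1, 2111 (190 left).
Apr has 30 days: +30 → May 1, 2111 (160 left).
May has 31 days: +31 → Jun 1, 2111 (129 left).
Jun has 30 days: +30 → Jul 1, 2111 (99 left).
Jul has 31 days: +31 → Aug 1, 2111 (68 left).
Aug has 31 days: +31 → Sep 1, 2111 (37 left).
Sep has 30 days: +30 → Oct 1, 2111 (7 left).
+7 → Oct 8, 2111.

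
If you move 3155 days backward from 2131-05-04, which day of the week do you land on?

First find the weekday of May 4, 2131. Doomsday rule: the anchor day for the 2100s is Sunday. For year 31: 31÷12 = 2 r 7, and 7÷4 = 1, so 2+7+1 = 10.
Sunday + 10 ≡ Wednesday — that's 2131's doomsday.
In May the doomsday date is May 9.
May 4 is 5 days before May 9; 5 mod 7 = 5, so Wednesday − 5 = Friday.
3155 mod 7 = 5, so 3155 days before a Friday is Friday − 5 = Sunday.

Sunday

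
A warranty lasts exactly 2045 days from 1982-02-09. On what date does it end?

+365 (one year) → Feb 9, 1983 (1680 left).
+365 (one year) → Feb 9, 1984 (1315 left).
+366 (one year; includes Feb 29, 1984) → Feb 9, 1985 (949 left).
+365 (one year) → Feb 9, 1986 (584 left).
+365 (one year) → Feb 9, 1987 (219 left).
Feb has 28 days: +20 → Mar 1, 1987 (199 left).
Mar has 31 days: +31 → Apr 1, 1987 (168 left).
Apr has 30 days: +30 → May 1, 1987 (138 left).
May has 31 days: +31 → Jun 1, 1987 (107 left).
Jun has 30 days: +30 → Jul 1, 1987 (77 left).
Jul has 31 days: +31 → Aug 1, 1987 (46 left).
Aug has 31 days: +31 → Sep 1, 1987 (15 left).
+15 → Sep 16, 1987.

September 16, 1987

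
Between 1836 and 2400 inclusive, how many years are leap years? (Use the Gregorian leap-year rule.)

Multiples of 4 in [1836,2400]: 142.
Of those, multiples of 100: 6 (not leap unless ÷400).
Multiples of 400: 2.
Leap years = 142 − 6 + 2 = 138.

138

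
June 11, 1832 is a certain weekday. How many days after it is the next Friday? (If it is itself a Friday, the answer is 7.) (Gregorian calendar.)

4

Jun 11, 1832 is a Monday.
From Monday to the next Friday is 4 days.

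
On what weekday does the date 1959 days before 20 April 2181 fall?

Saturday

Apr 20, 2181 is a Friday.
1959 mod 7 = 6, so 1959 days before a Friday is Friday − 6 = Saturday.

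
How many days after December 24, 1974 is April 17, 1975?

Dec 24, 1974 → Jan 24, 1975: 31 days (December has 31).
Jan 24, 1975 → Feb 24, 1975: 31 days (January has 31).
Feb 24, 1975 → Mar 24, 1975: 28 days (February has 28).
Mar 24, 1975 → Apr 17, 1975: 24 days.
Total: 114 days.

114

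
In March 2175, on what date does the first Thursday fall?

March 2, 2175

March 1, 2175 is a Wednesday.
The first Thursday is therefore March 2 (1 days later).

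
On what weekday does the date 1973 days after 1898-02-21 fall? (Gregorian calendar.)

Sunday

First find the weekday of Feb 21, 1898. Doomsday rule: the anchor day for the 1800s is Friday. For year 98: 98÷12 = 8 r 2, and 2÷4 = 0, so 8+2+0 = 10.
Friday + 10 ≡ Monday — that's 1898's doomsday.
In February the doomsday date is Feb 28 (1898 is not a leap year).
Feb 21 is 7 days before Feb 28; 7 mod 7 = 0, so Monday − 0 = Monday.
1973 mod 7 = 6, so 1973 days after a Monday is Monday + 6 = Sunday.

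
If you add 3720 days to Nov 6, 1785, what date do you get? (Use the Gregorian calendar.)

+365 (one year) → Nov 6, 1786 (3355 left).
+365 (one year) → Nov 6, 1787 (2990 left).
+366 (one year; includes Feb 29, 1788) → Nov 6, 1788 (2624 left).
+365 (one year) → Nov 6, 1789 (2259 left).
+365 (one year) → Nov 6, 1790 (1894 left).
+365 (one year) → Nov 6, 1791 (1529 left).
+366 (one year; includes Feb 29, 1792) → Nov 6, 1792 (1163 left).
+365 (one year) → Nov 6, 1793 (798 left).
+365 (one year) → Nov 6, 1794 (433 left).
+365 (one year) → Nov 6, 1795 (68 left).
Nov has 30 days: +25 → Dec 1, 1795 (43 left).
Dec has 31 days: +31 → Jan 1, 1796 (12 left).
+12 → Jan 13, 1796.

January 13, 1796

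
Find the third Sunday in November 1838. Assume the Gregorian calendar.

November 18, 1838

November 1, 1838 is a Thursday.
The first Sunday is therefore November 4 (3 days later).
The third Sunday is 4 + 2×7 = November 18.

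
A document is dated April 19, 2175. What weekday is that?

January 1, 2175 is a Sunday.
Jan 1, 2175 → Feb 1, 2175: 31 days (January has 31).
Feb 1, 2175 → Mar 1, 2175: 28 days (February has 28).
Mar 1, 2175 → Apr 1, 2175: 31 days (March has 31).
Apr 1, 2175 → Apr 19, 2175: 18 days.
Total: 108 days.
108 mod 7 = 3, so Sunday + 3 = Wednesday.

Wednesday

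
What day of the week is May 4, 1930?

Sunday

January 1, 1930 is a Wednesday.
Jan 1, 1930 → Feb 1, 1930: 31 days (January has 31).
Feb 1, 1930 → Mar 1, 1930: 28 days (February has 28).
Mar 1, 1930 → Apr 1, 1930: 31 days (March has 31).
Apr 1, 1930 → May 1, 1930: 30 days (April has 30).
May 1, 1930 → May 4, 1930: 3 days.
Total: 123 days.
123 mod 7 = 4, so Wednesday + 4 = Sunday.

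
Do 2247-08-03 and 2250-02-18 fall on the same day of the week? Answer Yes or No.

From Aug 3, 2247 to Feb 18, 2250 is 930 days.
930 mod 7 = 6, so they are different weekdays.
(Aug 3, 2247 is a Tuesday; Feb 18, 2250 is a Monday.)

No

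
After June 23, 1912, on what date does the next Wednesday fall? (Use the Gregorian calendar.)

Jun 23, 1912 is a Sunday.
From Sunday to the next Wednesday is 3 days.
Jun 23, 1912 + 3 = Jun 26, 1912.

June 26, 1912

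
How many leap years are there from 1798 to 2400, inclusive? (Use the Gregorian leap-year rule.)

Multiples of 4 in [1798,2400]: 151.
Of those, multiples of 100: 7 (not leap unless ÷400).
Multiples of 400: 2.
Leap years = 151 − 7 + 2 = 146.

146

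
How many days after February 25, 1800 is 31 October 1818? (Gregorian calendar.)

6822

Feb 25, 1800 → Feb 25, 1801: 365 days.
Feb 25, 1801 → Feb 25, 1802: 365 days.
Feb 25, 1802 → Feb 25, 1803: 365 days.
Feb 25, 1803 → Feb 25, 1804: 365 days.
Feb 25, 1804 → Feb 25, 1805: 366 days (Feb 29, 1804 is in that span).
Feb 25, 1805 → Feb 25, 1806: 365 days.
Feb 25, 1806 → Feb 25, 1807: 365 days.
Feb 25, 1807 → Feb 25, 1808: 365 days.
Feb 25, 1808 → Feb 25, 1809: 366 days (Feb 29, 1808 is in that span).
Feb 25, 1809 → Feb 25, 1810: 365 days.
Feb 25, 1810 → Feb 25, 1811: 365 days.
Feb 25, 1811 → Feb 25, 1812: 365 days.
Feb 25, 1812 → Feb 25, 1813: 366 days (Feb 29, 1812 is in that span).
Feb 25, 1813 → Feb 25, 1814: 365 days.
Feb 25, 1814 → Feb 25, 1815: 365 days.
Feb 25, 1815 → Feb 25, 1816: 365 days.
Feb 25, 1816 → Feb 25, 1817: 366 days (Feb 29, 1816 is in that span).
Feb 25, 1817 → Feb 25, 1818: 365 days.
Feb 25, 1818 → Mar 25, 1818: 28 days (February has 28).
Mar 25, 1818 → Apr 25, 1818: 31 days (March has 31).
Apr 25, 1818 → May 25, 1818: 30 days (April has 30).
May 25, 1818 → Jun 25, 1818: 31 days (May has 31).
Jun 25, 1818 → Jul 25, 1818: 30 days (June has 30).
Jul 25, 1818 → Aug 25, 1818: 31 days (July has 31).
Aug 25, 1818 → Sep 25, 1818: 31 days (August has 31).
Sep 25, 1818 → Oct 25, 1818: 30 days (September has 30).
Oct 25, 1818 → Oct 31, 1818: 6 days.
Total: 6822 days.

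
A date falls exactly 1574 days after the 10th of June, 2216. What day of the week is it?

Sunday

First find the weekday of Jun 10, 2216. Doomsday rule: the anchor day for the 2200s is Friday. For year 16: 16÷12 = 1 r 4, and 4÷4 = 1, so 1+4+1 = 6.
Friday + 6 ≡ Thursday — that's 2216's doomsday.
In June the doomsday date is Jun 6.
Jun 10 is 4 days after Jun 6; 4 mod 7 = 4, so Thursday + 4 = Monday.
1574 mod 7 = 6, so 1574 days after a Monday is Monday + 6 = Sunday.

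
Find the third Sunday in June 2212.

June 21, 2212

June 1, 2212 is a Monday.
The first Sunday is therefore June 7 (6 days later).
The third Sunday is 7 + 2×7 = June 21.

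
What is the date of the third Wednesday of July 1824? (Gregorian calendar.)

July 1, 1824 is a Thursday.
The first Wednesday is therefore July 7 (6 days later).
The third Wednesday is 7 + 2×7 = July 21.

July 21, 1824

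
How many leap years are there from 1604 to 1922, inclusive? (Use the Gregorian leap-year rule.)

77

Multiples of 4 in [1604,1922]: 80.
Of those, multiples of 100: 3 (not leap unless ÷400).
Multiples of 400: 0.
Leap years = 80 − 3 + 0 = 77.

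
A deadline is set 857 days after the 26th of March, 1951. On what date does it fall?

July 30, 1953

+366 (one year; includes Feb 29, 1952) → Mar 26, 1952 (491 left).
+365 (one year) → Mar 26, 1953 (126 left).
Mar has 31 days: +6 → Apr 1, 1953 (120 left).
Apr has 30 days: +30 → May 1, 1953 (90 left).
May has 31 days: +31 → Jun 1, 1953 (59 left).
Jun has 30 days: +30 → Jul 1, 1953 (29 left).
+29 → Jul 30, 1953.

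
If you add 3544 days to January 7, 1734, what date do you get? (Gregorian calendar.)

+365 (one year) → Jan 7, 1735 (3179 left).
+365 (one year) → Jan 7, 1736 (2814 left).
+366 (one year; includes Feb 29, 1736) → Jan 7, 1737 (2448 left).
+365 (one year) → Jan 7, 1738 (2083 left).
+365 (one year) → Jan 7, 1739 (1718 left).
+365 (one year) → Jan 7, 1740 (1353 left).
+366 (one year; includes Feb 29, 1740) → Jan 7, 1741 (987 left).
+365 (one year) → Jan 7, 1742 (622 left).
+365 (one year) → Jan 7, 1743 (257 left).
Jan has 31 days: +25 → Feb 1, 1743 (232 left).
Feb has 28 days: +28 → Mar 1, 1743 (204 left).
Mar has 31 days: +31 → Apr 1, 1743 (173 left).
Apr has 30 days: +30 → May 1, 1743 (143 left).
May has 31 days: +31 → Jun 1, 1743 (112 left).
Jun has 30 days: +30 → Jul 1, 1743 (82 left).
Jul has 31 days: +31 → Aug 1, 1743 (51 left).
Aug has 31 days: +31 → Sep 1, 1743 (20 left).
+20 → Sep 21, 1743.

September 21, 1743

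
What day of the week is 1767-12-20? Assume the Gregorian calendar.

Doomsday rule: the anchor day for the 1700s is Sunday. For year 67: 67÷12 = 5 r 7, and 7÷4 = 1, so 5+7+1 = 13.
Sunday + 13 ≡ Saturday — that's 1767's doomsday.
In December the doomsday date is Dec 12.
Dec 20 is 8 days after Dec 12; 8 mod 7 = 1, so Saturday + 1 = Sunday.

Sunday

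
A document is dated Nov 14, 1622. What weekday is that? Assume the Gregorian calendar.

Doomsday rule: the anchor day for the 1600s is Tuesday. For year 22: 22÷12 = 1 r 10, and 10÷4 = 2, so 1+10+2 = 13.
Tuesday + 13 ≡ Monday — that's 1622's doomsday.
In November the doomsday date is Nov 7.
Nov 14 is 7 days after Nov 7; 7 mod 7 = 0, so Monday + 0 = Monday.

Monday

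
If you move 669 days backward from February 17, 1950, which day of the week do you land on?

Monday

Feb 17, 1950 is a Friday.
669 mod 7 = 4, so 669 days before a Friday is Friday − 4 = Monday.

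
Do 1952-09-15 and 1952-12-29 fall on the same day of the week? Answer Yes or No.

From Sep 15, 1952 to Dec 29, 1952 is 105 days.
105 mod 7 = 0, so they are the same weekday.
(Sep 15, 1952 is a Monday; Dec 29, 1952 is a Monday.)

Yes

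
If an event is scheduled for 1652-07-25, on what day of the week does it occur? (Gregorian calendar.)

Doomsday rule: the anchor day for the 1600s is Tuesday. For year 52: 52÷12 = 4 r 4, and 4÷4 = 1, so 4+4+1 = 9.
Tuesday + 9 ≡ Thursday — that's 1652's doomsday.
In July the doomsday date is Jul 11.
Jul 25 is 14 days after Jul 11; 14 mod 7 = 0, so Thursday + 0 = Thursday.

Thursday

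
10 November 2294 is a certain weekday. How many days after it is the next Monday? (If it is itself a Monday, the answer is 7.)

2

Nov 10, 2294 is a Saturday.
From Saturday to the next Monday is 2 days.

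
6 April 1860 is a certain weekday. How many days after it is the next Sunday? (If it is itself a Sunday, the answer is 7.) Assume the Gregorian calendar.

2

Apr 6, 1860 is a Friday.
From Friday to the next Sunday is 2 days.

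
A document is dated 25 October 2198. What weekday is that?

Thursday

Doomsday rule: the anchor day for the 2100s is Sunday. For year 98: 98÷12 = 8 r 2, and 2÷4 = 0, so 8+2+0 = 10.
Sunday + 10 ≡ Wednesday — that's 2198's doomsday.
In October the doomsday date is Oct 10.
Oct 25 is 15 days after Oct 10; 15 mod 7 = 1, so Wednesday + 1 = Thursday.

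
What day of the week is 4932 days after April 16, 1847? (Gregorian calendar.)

Tuesday

First find the weekday of Apr 16, 1847. Doomsday rule: the anchor day for the 1800s is Friday. For year 47: 47÷12 = 3 r 11, and 11÷4 = 2, so 3+11+2 = 16.
Friday + 16 ≡ Sunday — that's 1847's doomsday.
In April the doomsday date is Apr 4.
Apr 16 is 12 days after Apr 4; 12 mod 7 = 5, so Sunday + 5 = Friday.
4932 mod 7 = 4, so 4932 days after a Friday is Friday + 4 = Tuesday.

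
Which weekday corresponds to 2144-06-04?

Thursday

Doomsday rule: the anchor day for the 2100s is Sunday. For year 44: 44÷12 = 3 r 8, and 8÷4 = 2, so 3+8+2 = 13.
Sunday + 13 ≡ Saturday — that's 2144's doomsday.
In June the doomsday date is Jun 6.
Jun 4 is 2 days before Jun 6; 2 mod 7 = 2, so Saturday − 2 = Thursday.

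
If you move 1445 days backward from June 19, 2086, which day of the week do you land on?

First find the weekday of Jun 19, 2086. Doomsday rule: the anchor day for the 2000s is Tuesday. For year 86: 86÷12 = 7 r 2, and 2÷4 = 0, so 7+2+0 = 9.
Tuesday + 9 ≡ Thursday — that's 2086's doomsday.
In June the doomsday date is Jun 6.
Jun 19 is 13 days after Jun 6; 13 mod 7 = 6, so Thursday + 6 = Wednesday.
1445 mod 7 = 3, so 1445 days before a Wednesday is Wednesday − 3 = Sunday.

Sunday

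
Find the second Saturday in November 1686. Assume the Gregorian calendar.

November 1, 1686 is a Friday.
The first Saturday is therefore November 2 (1 days later).
The second Saturday is 2 + 1×7 = November 9.

November 9, 1686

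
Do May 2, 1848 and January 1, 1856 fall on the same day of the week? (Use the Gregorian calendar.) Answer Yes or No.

From May 2, 1848 to Jan 1, 1856 is 2800 days.
2800 mod 7 = 0, so they are the same weekday.
(May 2, 1848 is a Tuesday; Jan 1, 1856 is a Tuesday.)

Yes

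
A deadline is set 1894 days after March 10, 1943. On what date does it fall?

May 16, 1948

+366 (one year; includes Feb 29, 1944) → Mar 10, 1944 (1528 left).
+365 (one year) → Mar 10, 1945 (1163 left).
+365 (one year) → Mar 10, 1946 (798 left).
+365 (one year) → Mar 10, 1947 (433 left).
+366 (one year; includes Feb 29, 1948) → Mar 10, 1948 (67 left).
Mar has 31 days: +22 → Apr 1, 1948 (45 left).
Apr has 30 days: +30 → May 1, 1948 (15 left).
+15 → May 16, 1948.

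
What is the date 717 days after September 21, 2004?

+365 (one year) → Sep 21, 2005 (352 left).
Sep has 30 days: +10 → Oct 1, 2005 (342 left).
Oct has 31 days: +31 → Nov 1, 2005 (311 left).
Nov has 30 days: +30 → Dec 1, 2005 (281 left).
Dec has 31 days: +31 → Jan 1, 2006 (250 left).
Jan has 31 days: +31 → Feb 1, 2006 (219 left).
Feb has 28 days: +28 → Mar 1, 2006 (191 left).
Mar has 31 days: +31 → Apr 1, 2006 (160 left).
Apr has 30 days: +30 → May 1, 2006 (130 left).
May has 31 days: +31 → Jun 1, 2006 (99 left).
Jun has 30 days: +30 → Jul 1, 2006 (69 left).
Jul has 31 days: +31 → Aug 1, 2006 (38 left).
Aug has 31 days: +31 → Sep 1, 2006 (7 left).
+7 → Sep 8, 2006.

September 8, 2006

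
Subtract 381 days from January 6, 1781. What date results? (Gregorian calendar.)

−6 → Dec 31, 1780 (end of Dec, 31 days; 375 left).
−31 → Nov 30, 1780 (end of Nov, 30 days; 344 left).
−30 → Oct 31, 1780 (end of Oct, 31 days; 314 left).
−31 → Sep 30, 1780 (end of Sep, 30 days; 283 left).
−30 → Aug 31, 1780 (end of Aug, 31 days; 253 left).
−31 → Jul 31, 1780 (end of Jul, 31 days; 222 left).
−31 → Jun 30, 1780 (end of Jun, 30 days; 191 left).
−30 → May 31, 1780 (end of May, 31 days; 161 left).
−31 → Apr 30, 1780 (end of Apr, 30 days; 130 left).
−30 → Mar 31, 1780 (end of Mar, 31 days; 100 left).
−31 → Feb 29, 1780 (end of Feb, 29 days; 69 left).
−29 → Jan 31, 1780 (end of Jan, 31 days; 40 left).
−31 → Dec 31, 1779 (end of Dec, 31 days; 9 left).
−9 → Dec 22, 1779.

December 22, 1779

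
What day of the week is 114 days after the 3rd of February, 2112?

Friday

Feb 3, 2112 is a Wednesday.
114 mod 7 = 2, so 114 days after a Wednesday is Wednesday + 2 = Friday.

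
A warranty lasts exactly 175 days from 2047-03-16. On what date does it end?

September 7, 2047

Mar has 31 days: +16 → Apr 1, 2047 (159 left).
Apr has 30 days: +30 → May 1, 2047 (129 left).
May has 31 days: +31 → Jun 1, 2047 (98 left).
Jun has 30 days: +30 → Jul 1, 2047 (68 left).
Jul has 31 days: +31 → Aug 1, 2047 (37 left).
Aug has 31 days: +31 → Sep 1, 2047 (6 left).
+6 → Sep 7, 2047.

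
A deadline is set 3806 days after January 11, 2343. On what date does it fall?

June 13, 2353

+365 (one year) → Jan 11, 2344 (3441 left).
+366 (one year; includes Feb 29, 2344) → Jan 11, 2345 (3075 left).
+365 (one year) → Jan 11, 2346 (2710 left).
+365 (one year) → Jan 11, 2347 (2345 left).
+365 (one year) → Jan 11, 2348 (1980 left).
+366 (one year; includes Feb 29, 2348) → Jan 11, 2349 (1614 left).
+365 (one year) → Jan 11, 2350 (1249 left).
+365 (one year) → Jan 11, 2351 (884 left).
+365 (one year) → Jan 11, 2352 (519 left).
+366 (one year; includes Feb 29, 2352) → Jan 11, 2353 (153 left).
Jan has 31 days: +21 → Feb 1, 2353 (132 left).
Feb has 28 days: +28 → Mar 1, 2353 (104 left).
Mar has 31 days: +31 → Apr 1, 2353 (73 left).
Apr has 30 days: +30 → May 1, 2353 (43 left).
May has 31 days: +31 → Jun 1, 2353 (12 left).
+12 → Jun 13, 2353.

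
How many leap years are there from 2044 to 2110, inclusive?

16

Multiples of 4 in [2044,2110]: 17.
Of those, multiples of 100: 1 (not leap unless ÷400).
Multiples of 400: 0.
Leap years = 17 − 1 + 0 = 16.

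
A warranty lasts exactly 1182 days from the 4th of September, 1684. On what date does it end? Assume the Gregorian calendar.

+365 (one year) → Sep 4, 1685 (817 left).
+365 (one year) → Sep 4, 1686 (452 left).
+365 (one year) → Sep 4, 1687 (87 left).
Sep has 30 days: +27 → Oct 1, 1687 (60 left).
Oct has 31 days: +31 → Nov 1, 1687 (29 left).
+29 → Nov 30, 1687.

November 30, 1687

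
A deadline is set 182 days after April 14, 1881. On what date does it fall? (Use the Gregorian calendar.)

Apr has 30 days: +17 → May 1, 1881 (165 left).
May has 31 days: +31 → Jun 1, 1881 (134 left).
Jun has 30 days: +30 → Jul 1, 1881 (104 left).
Jul has 31 days: +31 → Aug 1, 1881 (73 left).
Aug has 31 days: +31 → Sep 1, 1881 (42 left).
Sep has 30 days: +30 → Oct 1, 1881 (12 left).
+12 → Oct 13, 1881.

October 13, 1881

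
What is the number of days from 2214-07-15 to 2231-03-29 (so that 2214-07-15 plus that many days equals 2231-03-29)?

Jul 15, 2214 → Jul 15, 2215: 365 days.
Jul 15, 2215 → Jul 15, 2216: 366 days (Feb 29, 2216 is in that span).
Jul 15, 2216 → Jul 15, 2217: 365 days.
Jul 15, 2217 → Jul 15, 2218: 365 days.
Jul 15, 2218 → Jul 15, 2219: 365 days.
Jul 15, 2219 → Jul 15, 2220: 366 days (Feb 29, 2220 is in that span).
Jul 15, 2220 → Jul 15, 2221: 365 days.
Jul 15, 2221 → Jul 15, 2222: 365 days.
Jul 15, 2222 → Jul 15, 2223: 365 days.
Jul 15, 2223 → Jul 15, 2224: 366 days (Feb 29, 2224 is in that span).
Jul 15, 2224 → Jul 15, 2225: 365 days.
Jul 15, 2225 → Jul 15, 2226: 365 days.
Jul 15, 2226 → Jul 15, 2227: 365 days.
Jul 15, 2227 → Jul 15, 2228: 366 days (Feb 29, 2228 is in that span).
Jul 15, 2228 → Jul 15, 2229: 365 days.
Jul 15, 2229 → Jul 15, 2230: 365 days.
Jul 15, 2230 → Aug 15, 2230: 31 days (July has 31).
Aug 15, 2230 → Sep 15, 2230: 31 days (August has 31).
Sep 15, 2230 → Oct 15, 2230: 30 days (September has 30).
Oct 15, 2230 → Nov 15, 2230: 31 days (October has 31).
Nov 15, 2230 → Dec 15, 2230: 30 days (November has 30).
Dec 15, 2230 → Jan 15, 2231: 31 days (December has 31).
Jan 15, 2231 → Feb 15, 2231: 31 days (January has 31).
Feb 15, 2231 → Mar 15, 2231: 28 days (February has 28).
Mar 15, 2231 → Mar 29, 2231: 14 days.
Total: 6101 days.

6101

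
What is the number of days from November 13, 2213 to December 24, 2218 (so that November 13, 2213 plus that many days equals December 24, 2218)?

Nov 13, 2213 → Nov 13, 2214: 365 days.
Nov 13, 2214 → Nov 13, 2215: 365 days.
Nov 13, 2215 → Nov 13, 2216: 366 days (Feb 29, 2216 is in that span).
Nov 13, 2216 → Nov 13, 2217: 365 days.
Nov 13, 2217 → Nov 13, 2218: 365 days.
Nov 13, 2218 → Dec 13, 2218: 30 days (November has 30).
Dec 13, 2218 → Dec 24, 2218: 11 days.
Total: 1867 days.

1867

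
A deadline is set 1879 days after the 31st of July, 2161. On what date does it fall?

September 22, 2166

+365 (one year) → Jul 31, 2162 (1514 left).
+365 (one year) → Jul 31, 2163 (1149 left).
+366 (one year; includes Feb 29, 2164) → Jul 31, 2164 (783 left).
+365 (one year) → Jul 31, 2165 (418 left).
+365 (one year) → Jul 31, 2166 (53 left).
Jul has 31 days: +1 → Aug 1, 2166 (52 left).
Aug has 31 days: +31 → Sep 1, 2166 (21 left).
+21 → Sep 22, 2166.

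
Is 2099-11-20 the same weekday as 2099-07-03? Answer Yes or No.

Yes

From Jul 3, 2099 to Nov 20, 2099 is 140 days.
140 mod 7 = 0, so they are the same weekday.
(Jul 3, 2099 is a Friday; Nov 20, 2099 is a Friday.)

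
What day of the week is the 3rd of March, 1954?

Doomsday rule: the anchor day for the 1900s is Wednesday. For year 54: 54÷12 = 4 r 6, and 6÷4 = 1, so 4+6+1 = 11.
Wednesday + 11 ≡ Sunday — that's 1954's doomsday.
In March the doomsday date is Mar 14.
Mar 3 is 11 days before Mar 14; 11 mod 7 = 4, so Sunday − 4 = Wednesday.

Wednesday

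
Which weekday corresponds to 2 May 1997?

Friday

January 1, 1997 is a Wednesday.
Jan 1, 1997 → Feb 1, 1997: 31 days (January has 31).
Feb 1, 1997 → Mar 1, 1997: 28 days (February has 28).
Mar 1, 1997 → Apr 1, 1997: 31 days (March has 31).
Apr 1, 1997 → May 1, 1997: 30 days (April has 30).
May 1, 1997 → May 2, 1997: 1 days.
Total: 121 days.
121 mod 7 = 2, so Wednesday + 2 = Friday.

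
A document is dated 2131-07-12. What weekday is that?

Thursday

Doomsday rule: the anchor day for the 2100s is Sunday. For year 31: 31÷12 = 2 r 7, and 7÷4 = 1, so 2+7+1 = 10.
Sunday + 10 ≡ Wednesday — that's 2131's doomsday.
In July the doomsday date is Jul 11.
Jul 12 is 1 day after Jul 11; 1 mod 7 = 1, so Wednesday + 1 = Thursday.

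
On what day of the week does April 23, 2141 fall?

Doomsday rule: the anchor day for the 2100s is Sunday. For year 41: 41÷12 = 3 r 5, and 5÷4 = 1, so 3+5+1 = 9.
Sunday + 9 ≡ Tuesday — that's 2141's doomsday.
In April the doomsday date is Apr 4.
Apr 23 is 19 days after Apr 4; 19 mod 7 = 5, so Tuesday + 5 = Sunday.

Sunday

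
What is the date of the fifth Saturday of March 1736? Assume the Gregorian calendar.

March 31, 1736

March 1, 1736 is a Thursday.
The first Saturday is therefore March 3 (2 days later).
The fifth Saturday is 3 + 4×7 = March 31.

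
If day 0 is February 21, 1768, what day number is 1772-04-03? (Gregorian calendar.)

Feb 21, 1768 → Feb 21, 1769: 366 days (Feb 29, 1768 is in that span).
Feb 21, 1769 → Feb 21, 1770: 365 days.
Feb 21, 1770 → Feb 21, 1771: 365 days.
Feb 21, 1771 → Feb 21, 1772: 365 days.
Feb 21, 1772 → Mar 21, 1772: 29 days (February has 29).
Mar 21, 1772 → Apr 3, 1772: 13 days.
Total: 1503 days.

1503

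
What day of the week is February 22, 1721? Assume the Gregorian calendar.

Doomsday rule: the anchor day for the 1700s is Sunday. For year 21: 21÷12 = 1 r 9, and 9÷4 = 2, so 1+9+2 = 12.
Sunday + 12 ≡ Friday — that's 1721's doomsday.
In February the doomsday date is Feb 28 (1721 is not a leap year).
Feb 22 is 6 days before Feb 28; 6 mod 7 = 6, so Friday − 6 = Saturday.

Saturday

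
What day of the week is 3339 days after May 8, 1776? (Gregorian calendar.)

Wednesday

First find the weekday of May 8, 1776. Doomsday rule: the anchor day for the 1700s is Sunday. For year 76: 76÷12 = 6 r 4, and 4÷4 = 1, so 6+4+1 = 11.
Sunday + 11 ≡ Thursday — that's 1776's doomsday.
In May the doomsday date is May 9.
May 8 is 1 day before May 9; 1 mod 7 = 1, so Thursday − 1 = Wednesday.
3339 mod 7 = 0, so 3339 days after a Wednesday is Wednesday + 0 = Wednesday.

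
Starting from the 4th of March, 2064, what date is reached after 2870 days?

+365 (one year) → Mar 4, 2065 (2505 left).
+365 (one year) → Mar 4, 2066 (2140 left).
+365 (one year) → Mar 4, 2067 (1775 left).
+366 (one year; includes Feb 29, 2068) → Mar 4, 2068 (1409 left).
+365 (one year) → Mar 4, 2069 (1044 left).
+365 (one year) → Mar 4, 2070 (679 left).
+365 (one year) → Mar 4, 2071 (314 left).
Mar has 31 days: +28 → Apr 1, 2071 (286 left).
Apr has 30 days: +30 → May 1, 2071 (256 left).
May has 31 days: +31 → Jun 1, 2071 (225 left).
Jun has 30 days: +30 → Jul 1, 2071 (195 left).
Jul has 31 days: +31 → Aug 1, 2071 (164 left).
Aug has 31 days: +31 → Sep 1, 2071 (133 left).
Sep has 30 days: +30 → Oct 1, 2071 (103 left).
Oct has 31 days: +31 → Nov 1, 2071 (72 left).
Nov has 30 days: +30 → Dec 1, 2071 (42 left).
Dec has 31 days: +31 → Jan 1, 2072 (11 left).
+11 → Jan 12, 2072.

January 12, 2072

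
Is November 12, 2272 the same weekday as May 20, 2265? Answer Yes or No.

No

From May 20, 2265 to Nov 12, 2272 is 2733 days.
2733 mod 7 = 3, so they are different weekdays.
(May 20, 2265 is a Saturday; Nov 12, 2272 is a Tuesday.)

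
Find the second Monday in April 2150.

April 1, 2150 is a Wednesday.
The first Monday is therefore April 6 (5 days later).
The second Monday is 6 + 1×7 = April 13.

April 13, 2150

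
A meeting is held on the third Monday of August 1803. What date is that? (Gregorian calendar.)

August 15, 1803

August 1, 1803 is a Monday.
The first Monday is therefore August 1 (same day).
The third Monday is 1 + 2×7 = August 15.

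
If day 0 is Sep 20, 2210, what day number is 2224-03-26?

4936

Sep 20, 2210 → Sep 20, 2211: 365 days.
Sep 20, 2211 → Sep 20, 2212: 366 days (Feb 29, 2212 is in that span).
Sep 20, 2212 → Sep 20, 2213: 365 days.
Sep 20, 2213 → Sep 20, 2214: 365 days.
Sep 20, 2214 → Sep 20, 2215: 365 days.
Sep 20, 2215 → Sep 20, 2216: 366 days (Feb 29, 2216 is in that span).
Sep 20, 2216 → Sep 20, 2217: 365 days.
Sep 20, 2217 → Sep 20, 2218: 365 days.
Sep 20, 2218 → Sep 20, 2219: 365 days.
Sep 20, 2219 → Sep 20, 2220: 366 days (Feb 29, 2220 is in that span).
Sep 20, 2220 → Sep 20, 2221: 365 days.
Sep 20, 2221 → Sep 20, 2222: 365 days.
Sep 20, 2222 → Sep 20, 2223: 365 days.
Sep 20, 2223 → Oct 20, 2223: 30 days (September has 30).
Oct 20, 2223 → Nov 20, 2223: 31 days (October has 31).
Nov 20, 2223 → Dec 20, 2223: 30 days (November has 30).
Dec 20, 2223 → Jan 20, 2224: 31 days (December has 31).
Jan 20, 2224 → Feb 20, 2224: 31 days (January has 31).
Feb 20, 2224 → Mar 20, 2224: 29 days (February has 29).
Mar 20, 2224 → Mar 26, 2224: 6 days.
Total: 4936 days.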